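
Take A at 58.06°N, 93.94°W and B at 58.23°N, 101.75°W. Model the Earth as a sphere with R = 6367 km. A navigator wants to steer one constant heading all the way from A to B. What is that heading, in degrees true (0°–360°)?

272.4°

Meridional parts: M(φ₁)=+1.2511, M(φ₂)=+1.2568 → ΔM = +0.0056;  Δλ = -0.1363 rad
tan C = Δλ / ΔM = -24.2464 → C = 272.36°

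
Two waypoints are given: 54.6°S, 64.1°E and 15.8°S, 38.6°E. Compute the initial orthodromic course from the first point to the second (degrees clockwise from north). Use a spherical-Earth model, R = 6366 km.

N = sin Δλ·cos φ₂ = -0.4142;  D = cos φ₁ sin φ₂ − sin φ₁ cos φ₂ cos Δλ = +0.5502
initial course = atan2(N, D) = 323.02°

323.0°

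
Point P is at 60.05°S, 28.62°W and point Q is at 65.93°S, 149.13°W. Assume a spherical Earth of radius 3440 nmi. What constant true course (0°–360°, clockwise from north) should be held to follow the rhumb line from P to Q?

263.8°

Δψ = ln[tan(π/4+φ₂/2)/tan(π/4+φ₁/2)] = -0.2268
Δλ = -2.1033 rad (taken the short way round)
course = atan2(Δλ, Δψ) = 263.84°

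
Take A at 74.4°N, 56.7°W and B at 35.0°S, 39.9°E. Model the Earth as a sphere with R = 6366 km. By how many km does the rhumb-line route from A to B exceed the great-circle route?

500 km

Great circle: cos σ = sin φ₁ sin φ₂ + cos φ₁ cos φ₂ cos Δλ,  σ = 2.1868 rad → d_gc = 13921.1 km
Rhumb line: Δψ = -2.6407, q = Δφ/Δψ = 0.7231, d_rh = R√(Δφ²+q²Δλ²) = 14421.3 km
Excess = 14421.3 − 13921.1 = 500.2 ≈ 500 km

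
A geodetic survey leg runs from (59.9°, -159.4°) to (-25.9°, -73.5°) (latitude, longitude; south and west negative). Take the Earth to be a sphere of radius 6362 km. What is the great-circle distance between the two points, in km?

cos σ = sin φ₁ sin φ₂ + cos φ₁ cos φ₂ cos Δλ
      = sin(59.90°)sin(-25.90°) + cos(59.90°)cos(-25.90°)cos(85.90°) = -0.3456
σ = 110.221° → d = Rσ = 6362·1.92372 = 12239 km

12239 km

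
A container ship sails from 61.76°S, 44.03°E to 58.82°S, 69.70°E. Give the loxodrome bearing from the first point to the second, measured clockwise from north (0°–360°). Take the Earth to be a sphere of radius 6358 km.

Meridional parts: M(φ₁)=-1.3801, M(φ₂)=-1.2765 → ΔM = +0.1036;  Δλ = +0.4480 rad
tan C = Δλ / ΔM = +4.3239 → C = 76.98°

77.0°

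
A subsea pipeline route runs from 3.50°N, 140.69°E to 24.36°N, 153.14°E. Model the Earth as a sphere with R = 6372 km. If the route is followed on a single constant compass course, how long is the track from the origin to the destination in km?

Rhumb course C = atan2(Δλ, Δψ) with Δψ = ln[tan(π/4+φ₂/2)/tan(π/4+φ₁/2)] = +0.3775, Δλ = +0.2173 → C = 29.93°
d = R·|Δφ| / |cos C| = 6372·0.36408 / 0.86665 = 2677 km

2677 km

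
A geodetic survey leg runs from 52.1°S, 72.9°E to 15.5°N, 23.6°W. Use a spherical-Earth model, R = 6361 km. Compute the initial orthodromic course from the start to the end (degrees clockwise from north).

N = sin Δλ·cos φ₂ = -0.9574;  D = cos φ₁ sin φ₂ − sin φ₁ cos φ₂ cos Δλ = +0.0781
initial course = atan2(N, D) = 274.66°

274.7°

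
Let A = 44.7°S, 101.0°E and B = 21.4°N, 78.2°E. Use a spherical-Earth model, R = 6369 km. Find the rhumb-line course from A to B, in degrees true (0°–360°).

Δψ = ln[tan(π/4+φ₂/2)/tan(π/4+φ₁/2)] = +1.2565
Δλ = -0.3979 rad (taken the short way round)
course = atan2(Δλ, Δψ) = 342.43°

342.4°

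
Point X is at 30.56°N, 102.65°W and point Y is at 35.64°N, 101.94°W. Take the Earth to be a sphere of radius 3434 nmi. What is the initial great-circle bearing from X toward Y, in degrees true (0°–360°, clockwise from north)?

6.5°

N = sin Δλ·cos φ₂ = +0.0101;  D = cos φ₁ sin φ₂ − sin φ₁ cos φ₂ cos Δλ = +0.0886
initial course = atan2(N, D) = 6.49°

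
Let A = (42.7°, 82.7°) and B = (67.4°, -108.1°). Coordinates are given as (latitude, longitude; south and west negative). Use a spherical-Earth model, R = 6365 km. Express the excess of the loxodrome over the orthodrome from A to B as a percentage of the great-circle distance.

Great circle: σ = 1.2147 rad → d_gc = Rσ = 7731.3 km
Rhumb: Δφ = +0.4311, Δλ = +2.9531, Δψ = +0.7846, q = Δφ/Δψ = 0.5494 → d_rh = R√(Δφ²+q²Δλ²) = 10685.4 km
Excess = (10685.4 − 7731.3) / 7731.3 = 2954.1 / 7731.3 = 38.21% ≈ 38.2%

38.2%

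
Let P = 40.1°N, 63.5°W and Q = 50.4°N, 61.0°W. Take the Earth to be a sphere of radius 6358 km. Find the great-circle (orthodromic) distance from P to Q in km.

cos σ = sin φ₁ sin φ₂ + cos φ₁ cos φ₂ cos Δλ
      = sin(40.10°)sin(50.40°) + cos(40.10°)cos(50.40°)cos(2.50°) = 0.9834
σ = 10.448° → d = Rσ = 6358·0.18235 = 1159 km

1159 km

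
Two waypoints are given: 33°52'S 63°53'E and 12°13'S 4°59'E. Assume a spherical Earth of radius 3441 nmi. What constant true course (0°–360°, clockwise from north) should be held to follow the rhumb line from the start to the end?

Meridional parts: M(φ₁)=-0.6289, M(φ₂)=-0.2149 → ΔM = +0.4140;  Δλ = -1.0280 rad
tan C = Δλ / ΔM = -2.4831 → C = 291.94°

291.9°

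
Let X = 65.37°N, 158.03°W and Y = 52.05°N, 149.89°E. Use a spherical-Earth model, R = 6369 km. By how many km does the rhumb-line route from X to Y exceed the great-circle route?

84 km

Great circle: cos σ = sin φ₁ sin φ₂ + cos φ₁ cos φ₂ cos Δλ,  σ = 0.5068 rad → d_gc = 3227.7 km
Rhumb line: Δψ = -0.4543, q = Δφ/Δψ = 0.5118, d_rh = R√(Δφ²+q²Δλ²) = 3312.1 km
Excess = 3312.1 − 3227.7 = 84.4 ≈ 84 km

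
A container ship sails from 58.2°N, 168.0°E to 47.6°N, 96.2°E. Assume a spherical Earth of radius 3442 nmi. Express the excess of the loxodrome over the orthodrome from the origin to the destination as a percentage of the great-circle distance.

4.6%

Great circle: σ = 0.7398 rad → d_gc = Rσ = 2546.465 nmi
Rhumb: Δφ = -0.1850, Δλ = -1.2531, Δψ = -0.3087, q = Δφ/Δψ = 0.5993 → d_rh = R√(Δφ²+q²Δλ²) = 2662.330 nmi
Excess = (2662.330 − 2546.465) / 2546.465 = 115.865 / 2546.465 = 4.55003% ≈ 4.6%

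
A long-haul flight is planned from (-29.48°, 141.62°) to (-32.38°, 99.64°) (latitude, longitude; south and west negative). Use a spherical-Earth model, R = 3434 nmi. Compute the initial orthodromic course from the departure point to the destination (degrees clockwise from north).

θ = atan2( sin Δλ·cos φ₂ ,  cos φ₁ sin φ₂ − sin φ₁ cos φ₂ cos Δλ )
  = atan2(-0.5649, -0.1572) = 254.44°

254.4°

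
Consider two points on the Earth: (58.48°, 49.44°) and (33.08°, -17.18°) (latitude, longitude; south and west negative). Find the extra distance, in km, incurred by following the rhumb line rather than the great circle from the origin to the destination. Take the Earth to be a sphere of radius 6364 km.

Great circle: cos σ = sin φ₁ sin φ₂ + cos φ₁ cos φ₂ cos Δλ,  σ = 0.8775 rad → d_gc = 5584.1 km
Rhumb line: Δψ = -0.6527, q = Δφ/Δψ = 0.6792, d_rh = R√(Δφ²+q²Δλ²) = 5763.7 km
Excess = 5763.7 − 5584.1 = 179.6 ≈ 180 km

180 km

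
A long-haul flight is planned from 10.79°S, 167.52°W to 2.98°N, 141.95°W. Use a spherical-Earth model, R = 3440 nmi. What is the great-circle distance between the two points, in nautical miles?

Haversine: a = sin²(Δφ/2)+cos φ₁ cos φ₂ sin²(Δλ/2) = 0.06241;  σ = 2·atan2(√a,√(1−a))
σ = 28.934° → d = Rσ = 3440·0.50499 = 1737 nmi

1737 nmi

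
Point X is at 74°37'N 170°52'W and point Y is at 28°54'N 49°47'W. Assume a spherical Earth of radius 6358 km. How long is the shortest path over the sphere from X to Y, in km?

Haversine: a = sin²(Δφ/2)+cos φ₁ cos φ₂ sin²(Δλ/2) = 0.32697;  σ = 2·atan2(√a,√(1−a))
σ = 69.753° → d = Rσ = 6358·1.21742 = 7740 km

7740 km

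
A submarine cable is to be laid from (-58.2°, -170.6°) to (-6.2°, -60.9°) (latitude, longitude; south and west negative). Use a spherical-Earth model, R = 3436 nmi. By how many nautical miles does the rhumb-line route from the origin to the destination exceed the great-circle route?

378 nmi

Great circle: cos σ = sin φ₁ sin φ₂ + cos φ₁ cos φ₂ cos Δλ,  σ = 1.6557 rad → d_gc = 5689.0 nmi
Rhumb line: Δψ = +1.1473, q = Δφ/Δψ = 0.7910, d_rh = R√(Δφ²+q²Δλ²) = 6066.7 nmi
Excess = 6066.7 − 5689.0 = 377.7 ≈ 378 nmi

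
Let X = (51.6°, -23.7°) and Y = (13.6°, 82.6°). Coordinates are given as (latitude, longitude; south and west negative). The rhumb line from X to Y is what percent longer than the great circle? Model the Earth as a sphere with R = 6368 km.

Great circle: σ = 1.5560 rad → d_gc = Rσ = 9908.4 km
Rhumb: Δφ = -0.6632, Δλ = +1.8553, Δψ = -0.8152, q = Δφ/Δψ = 0.8135 → d_rh = R√(Δφ²+q²Δλ²) = 10498.4 km
Excess = (10498.4 − 9908.4) / 9908.4 = 590.0 / 9908.4 = 5.955% ≈ 6.0%

6.0%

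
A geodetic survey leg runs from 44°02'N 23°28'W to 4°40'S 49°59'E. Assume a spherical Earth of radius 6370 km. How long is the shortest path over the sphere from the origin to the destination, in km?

Haversine: a = sin²(Δφ/2)+cos φ₁ cos φ₂ sin²(Δλ/2) = 0.42622;  σ = 2·atan2(√a,√(1−a))
σ = 81.514° → d = Rσ = 6370·1.42269 = 9063 km

9063 km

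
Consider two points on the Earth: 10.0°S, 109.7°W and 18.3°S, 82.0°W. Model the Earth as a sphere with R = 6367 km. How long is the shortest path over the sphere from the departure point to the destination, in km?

Haversine: a = sin²(Δφ/2)+cos φ₁ cos φ₂ sin²(Δλ/2) = 0.05882;  σ = 2·atan2(√a,√(1−a))
σ = 28.071° → d = Rσ = 6367·0.48992 = 3119 km

3119 km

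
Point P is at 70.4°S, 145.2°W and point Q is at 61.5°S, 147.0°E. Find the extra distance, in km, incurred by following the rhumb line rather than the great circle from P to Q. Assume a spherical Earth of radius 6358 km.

Great circle: cos σ = sin φ₁ sin φ₂ + cos φ₁ cos φ₂ cos Δλ,  σ = 0.4770 rad → d_gc = 3032.8 km
Rhumb line: Δψ = +0.3855, q = Δφ/Δψ = 0.4030, d_rh = R√(Δφ²+q²Δλ²) = 3188.6 km
Excess = 3188.6 − 3032.8 = 155.8 ≈ 156 km

156 km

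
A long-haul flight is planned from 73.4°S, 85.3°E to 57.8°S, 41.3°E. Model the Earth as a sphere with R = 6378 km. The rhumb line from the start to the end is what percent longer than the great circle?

2.1%

Great circle: σ = 0.4016 rad → d_gc = Rσ = 2561.4 km
Rhumb: Δφ = +0.2723, Δλ = -0.7679, Δψ = +0.6824, q = Δφ/Δψ = 0.3990 → d_rh = R√(Δφ²+q²Δλ²) = 2614.4 km
Excess = (2614.4 − 2561.4) / 2561.4 = 53.0 / 2561.4 = 2.07% ≈ 2.1%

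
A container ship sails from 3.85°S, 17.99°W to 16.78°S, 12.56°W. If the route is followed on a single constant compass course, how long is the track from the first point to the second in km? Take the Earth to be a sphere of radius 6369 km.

1555 km

Δψ = ln[tan(π/4+φ₂/2)/tan(π/4+φ₁/2)] = -0.2299;  Δφ = -0.2257 rad,  Δλ = +0.0948 rad
q = Δφ/Δψ = 0.9816
d = R·√(Δφ² + q²Δλ²) = 6369·0.24409 = 1555 km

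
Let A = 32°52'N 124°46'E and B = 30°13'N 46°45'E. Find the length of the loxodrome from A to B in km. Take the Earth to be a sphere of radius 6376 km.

Δψ = ln[tan(π/4+φ₂/2)/tan(π/4+φ₁/2)] = -0.0543;  Δφ = -0.0463 rad,  Δλ = -1.3616 rad
q = Δφ/Δψ = 0.8521
d = R·√(Δφ² + q²Δλ²) = 6376·1.16122 = 7404 km

7404 km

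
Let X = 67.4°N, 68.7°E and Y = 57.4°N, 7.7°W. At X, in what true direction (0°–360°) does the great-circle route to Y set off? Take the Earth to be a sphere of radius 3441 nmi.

N = sin Δλ·cos φ₂ = -0.5237;  D = cos φ₁ sin φ₂ − sin φ₁ cos φ₂ cos Δλ = +0.2068
initial course = atan2(N, D) = 291.55°

291.5°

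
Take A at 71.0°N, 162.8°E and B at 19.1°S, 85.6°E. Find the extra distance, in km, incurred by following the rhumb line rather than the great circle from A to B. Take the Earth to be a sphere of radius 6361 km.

Great circle: cos σ = sin φ₁ sin φ₂ + cos φ₁ cos φ₂ cos Δλ,  σ = 1.8144 rad → d_gc = 11541.6 km
Rhumb line: Δψ = -2.1274, q = Δφ/Δψ = 0.7392, d_rh = R√(Δφ²+q²Δλ²) = 11840.4 km
Excess = 11840.4 − 11541.6 = 298.8 ≈ 299 km

299 km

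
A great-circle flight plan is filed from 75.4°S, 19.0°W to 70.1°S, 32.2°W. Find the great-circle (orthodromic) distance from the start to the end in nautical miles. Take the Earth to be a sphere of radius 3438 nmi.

393 nmi

cos σ = sin φ₁ sin φ₂ + cos φ₁ cos φ₂ cos Δλ
      = sin(-75.40°)sin(-70.10°) + cos(-75.40°)cos(-70.10°)cos(-13.20°) = 0.9935
σ = 6.557° → d = Rσ = 3438·0.11445 = 393 nmi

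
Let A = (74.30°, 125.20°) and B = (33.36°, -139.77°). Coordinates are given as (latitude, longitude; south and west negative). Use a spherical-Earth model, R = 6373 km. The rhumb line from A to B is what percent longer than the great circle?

Great circle: σ = 1.0361 rad → d_gc = Rσ = 6603.2 km
Rhumb: Δφ = -0.7145, Δλ = +1.6586, Δψ = -1.3632, q = Δφ/Δψ = 0.5242 → d_rh = R√(Δφ²+q²Δλ²) = 7171.7 km
Excess = (7171.7 − 6603.2) / 6603.2 = 568.5 / 6603.2 = 8.61% ≈ 8.6%

8.6%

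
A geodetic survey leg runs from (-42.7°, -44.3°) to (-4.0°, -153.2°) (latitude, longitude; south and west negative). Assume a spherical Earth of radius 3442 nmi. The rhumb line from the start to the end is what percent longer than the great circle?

3.7%

Great circle: σ = 1.7621 rad → d_gc = Rσ = 6065.2 nmi
Rhumb: Δφ = +0.6754, Δλ = -1.9007, Δψ = +0.7558, q = Δφ/Δψ = 0.8936 → d_rh = R√(Δφ²+q²Δλ²) = 6291.6 nmi
Excess = (6291.6 − 6065.2) / 6065.2 = 226.4 / 6065.2 = 3.73% ≈ 3.7%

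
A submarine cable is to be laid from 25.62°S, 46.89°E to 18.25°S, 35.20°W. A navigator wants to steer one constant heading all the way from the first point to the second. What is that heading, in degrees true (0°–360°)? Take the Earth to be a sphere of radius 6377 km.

275.5°

Meridional parts: M(φ₁)=-0.4628, M(φ₂)=-0.3240 → ΔM = +0.1388;  Δλ = -1.4327 rad
tan C = Δλ / ΔM = -10.3226 → C = 275.53°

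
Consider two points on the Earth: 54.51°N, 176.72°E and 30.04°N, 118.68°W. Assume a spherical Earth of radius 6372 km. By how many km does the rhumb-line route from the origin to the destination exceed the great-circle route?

153 km

Great circle: cos σ = sin φ₁ sin φ₂ + cos φ₁ cos φ₂ cos Δλ,  σ = 0.8980 rad → d_gc = 5722.1 km
Rhumb line: Δψ = -0.5893, q = Δφ/Δψ = 0.7247, d_rh = R√(Δφ²+q²Δλ²) = 5875.0 km
Excess = 5875.0 − 5722.1 = 152.9 ≈ 153 km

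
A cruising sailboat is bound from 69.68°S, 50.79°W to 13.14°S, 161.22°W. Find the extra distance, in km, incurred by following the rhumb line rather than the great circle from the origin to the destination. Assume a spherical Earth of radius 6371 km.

Great circle: cos σ = sin φ₁ sin φ₂ + cos φ₁ cos φ₂ cos Δλ,  σ = 1.4755 rad → d_gc = 9400.5 km
Rhumb line: Δψ = +1.4878, q = Δφ/Δψ = 0.6633, d_rh = R√(Δφ²+q²Δλ²) = 10288.6 km
Excess = 10288.6 − 9400.5 = 888.1 ≈ 888 km

888 km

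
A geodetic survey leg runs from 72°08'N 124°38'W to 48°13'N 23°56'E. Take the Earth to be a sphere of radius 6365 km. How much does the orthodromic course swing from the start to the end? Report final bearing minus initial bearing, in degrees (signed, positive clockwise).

+144.8°

Initial bearing θ₁ = atan2(sin Δλ cos φ₂, cos φ₁ sin φ₂ − sin φ₁ cos φ₂ cos Δλ) = 24.29°
Final bearing θ₂ = (initial bearing from the destination back to the start) + 180° = 169.08°
Δθ = θ₂ − θ₁ = +144.8°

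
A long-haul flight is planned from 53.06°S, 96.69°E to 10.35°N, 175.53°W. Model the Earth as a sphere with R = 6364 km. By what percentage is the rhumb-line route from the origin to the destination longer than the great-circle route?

Great circle: σ = 1.6918 rad → d_gc = Rσ = 10766.5 km
Rhumb: Δφ = +1.1067, Δλ = +1.5321, Δψ = +1.2782, q = Δφ/Δψ = 0.8658 → d_rh = R√(Δφ²+q²Δλ²) = 10994.1 km
Excess = (10994.1 − 10766.5) / 10766.5 = 227.6 / 10766.5 = 2.11% ≈ 2.1%

2.1%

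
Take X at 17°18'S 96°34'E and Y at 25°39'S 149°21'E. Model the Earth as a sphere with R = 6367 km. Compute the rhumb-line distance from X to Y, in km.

Δψ = ln[tan(π/4+φ₂/2)/tan(π/4+φ₁/2)] = -0.1568;  Δφ = -0.1457 rad,  Δλ = +0.9212 rad
q = Δφ/Δψ = 0.9295
d = R·√(Δφ² + q²Δλ²) = 6367·0.86861 = 5530 km

5530 km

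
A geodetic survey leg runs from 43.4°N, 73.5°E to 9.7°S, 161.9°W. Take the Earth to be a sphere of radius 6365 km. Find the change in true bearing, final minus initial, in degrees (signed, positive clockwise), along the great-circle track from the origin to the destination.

+63.4°

Initial bearing θ₁ = atan2(sin Δλ cos φ₂, cos φ₁ sin φ₂ − sin φ₁ cos φ₂ cos Δλ) = 72.09°
Final bearing θ₂ = (initial bearing from the destination back to the start) + 180° = 135.46°
Δθ = θ₂ − θ₁ = +63.4°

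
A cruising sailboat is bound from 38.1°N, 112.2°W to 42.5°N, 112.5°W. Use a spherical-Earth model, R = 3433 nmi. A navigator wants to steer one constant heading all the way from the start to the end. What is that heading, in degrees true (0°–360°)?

Meridional parts: M(φ₁)=+0.7202, M(φ₂)=+0.8210 → ΔM = +0.1008;  Δλ = -0.0052 rad
tan C = Δλ / ΔM = -0.0520 → C = 357.03°

357.0°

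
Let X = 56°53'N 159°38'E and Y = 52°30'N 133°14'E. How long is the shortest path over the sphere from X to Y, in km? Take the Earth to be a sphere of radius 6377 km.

cos σ = sin φ₁ sin φ₂ + cos φ₁ cos φ₂ cos Δλ
      = sin(56.88°)sin(52.50°) + cos(56.88°)cos(52.50°)cos(-26.40°) = 0.9624
σ = 15.764° → d = Rσ = 6377·0.27513 = 1755 km

1755 km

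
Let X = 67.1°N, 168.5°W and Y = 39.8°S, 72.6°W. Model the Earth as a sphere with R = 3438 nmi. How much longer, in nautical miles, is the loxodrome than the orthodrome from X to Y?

168 nmi

Great circle: cos σ = sin φ₁ sin φ₂ + cos φ₁ cos φ₂ cos Δλ,  σ = 2.2400 rad → d_gc = 7701.2 nmi
Rhumb line: Δψ = -2.3552, q = Δφ/Δψ = 0.7922, d_rh = R√(Δφ²+q²Δλ²) = 7869.4 nmi
Excess = 7869.4 − 7701.2 = 168.2 ≈ 168 nmi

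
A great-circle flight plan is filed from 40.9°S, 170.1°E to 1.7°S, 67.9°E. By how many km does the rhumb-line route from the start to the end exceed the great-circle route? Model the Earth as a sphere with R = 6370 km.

Great circle: cos σ = sin φ₁ sin φ₂ + cos φ₁ cos φ₂ cos Δλ,  σ = 1.7115 rad → d_gc = 10902.2 km
Rhumb line: Δψ = +0.7539, q = Δφ/Δψ = 0.9075, d_rh = R√(Δφ²+q²Δλ²) = 11194.9 km
Excess = 11194.9 − 10902.2 = 292.7 ≈ 293 km

293 km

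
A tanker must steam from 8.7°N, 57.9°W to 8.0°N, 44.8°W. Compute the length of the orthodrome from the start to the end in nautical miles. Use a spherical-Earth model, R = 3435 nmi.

778 nmi

cos σ = sin φ₁ sin φ₂ + cos φ₁ cos φ₂ cos Δλ
      = sin(8.70°)sin(8.00°) + cos(8.70°)cos(8.00°)cos(13.10°) = 0.9745
σ = 12.979° → d = Rσ = 3435·0.22653 = 778 nmi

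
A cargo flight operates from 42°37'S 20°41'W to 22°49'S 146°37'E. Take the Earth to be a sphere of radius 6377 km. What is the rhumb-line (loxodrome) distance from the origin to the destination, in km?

15679 km

Δψ = ln[tan(π/4+φ₂/2)/tan(π/4+φ₁/2)] = +0.4145;  Δφ = +0.3456 rad,  Δλ = +2.9199 rad
q = Δφ/Δψ = 0.8337
d = R·√(Δφ² + q²Δλ²) = 6377·2.45862 = 15679 km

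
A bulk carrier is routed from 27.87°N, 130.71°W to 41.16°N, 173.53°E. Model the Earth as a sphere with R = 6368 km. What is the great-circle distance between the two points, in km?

5222 km

Haversine: a = sin²(Δφ/2)+cos φ₁ cos φ₂ sin²(Δλ/2) = 0.15893;  σ = 2·atan2(√a,√(1−a))
σ = 46.988° → d = Rσ = 6368·0.82010 = 5222 km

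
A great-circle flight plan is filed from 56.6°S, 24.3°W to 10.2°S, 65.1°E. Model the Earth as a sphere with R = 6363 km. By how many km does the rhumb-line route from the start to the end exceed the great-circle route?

Great circle: cos σ = sin φ₁ sin φ₂ + cos φ₁ cos φ₂ cos Δλ,  σ = 1.4167 rad → d_gc = 9014.3 km
Rhumb line: Δψ = +1.0250, q = Δφ/Δψ = 0.7901, d_rh = R√(Δφ²+q²Δλ²) = 9385.6 km
Excess = 9385.6 − 9014.3 = 371.3 ≈ 371 km

371 km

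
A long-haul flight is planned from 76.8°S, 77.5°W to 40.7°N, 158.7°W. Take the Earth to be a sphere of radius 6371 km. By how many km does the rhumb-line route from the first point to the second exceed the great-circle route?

Great circle: cos σ = sin φ₁ sin φ₂ + cos φ₁ cos φ₂ cos Δλ,  σ = 2.2248 rad → d_gc = 14174.3 km
Rhumb line: Δψ = +2.9357, q = Δφ/Δψ = 0.6986, d_rh = R√(Δφ²+q²Δλ²) = 14508.2 km
Excess = 14508.2 − 14174.3 = 333.9 ≈ 334 km

334 km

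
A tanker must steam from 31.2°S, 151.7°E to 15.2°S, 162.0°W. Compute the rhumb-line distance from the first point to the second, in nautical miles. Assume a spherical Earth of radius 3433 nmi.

Rhumb course C = atan2(Δλ, Δψ) with Δψ = ln[tan(π/4+φ₂/2)/tan(π/4+φ₁/2)] = +0.3052, Δλ = +0.8081 → C = 69.31°
d = R·|Δφ| / |cos C| = 3433·0.27925 / 0.35330 = 2713 nmi

2713 nmi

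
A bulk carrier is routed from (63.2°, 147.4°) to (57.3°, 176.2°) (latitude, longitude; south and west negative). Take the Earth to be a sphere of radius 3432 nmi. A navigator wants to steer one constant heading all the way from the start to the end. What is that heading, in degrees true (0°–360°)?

112.5°

Meridional parts: M(φ₁)=+1.4345, M(φ₂)=+1.2263 → ΔM = -0.2082;  Δλ = +0.5027 rad
tan C = Δλ / ΔM = -2.4146 → C = 112.50°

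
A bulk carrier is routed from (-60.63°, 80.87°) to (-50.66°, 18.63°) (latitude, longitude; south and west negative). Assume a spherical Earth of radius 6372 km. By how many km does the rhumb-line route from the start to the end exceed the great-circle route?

Great circle: cos σ = sin φ₁ sin φ₂ + cos φ₁ cos φ₂ cos Δλ,  σ = 0.6115 rad → d_gc = 3896.3 km
Rhumb line: Δψ = +0.3104, q = Δφ/Δψ = 0.5605, d_rh = R√(Δφ²+q²Δλ²) = 4035.3 km
Excess = 4035.3 − 3896.3 = 139.0 ≈ 139 km

139 km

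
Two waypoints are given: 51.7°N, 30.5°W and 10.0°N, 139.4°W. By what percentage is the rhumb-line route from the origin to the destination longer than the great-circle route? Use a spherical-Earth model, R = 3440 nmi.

Great circle: σ = 1.6323 rad → d_gc = Rσ = 5615.0 nmi
Rhumb: Δφ = -0.7278, Δλ = -1.9007, Δψ = -0.8823, q = Δφ/Δψ = 0.8249 → d_rh = R√(Δφ²+q²Δλ²) = 5946.4 nmi
Excess = (5946.4 − 5615.0) / 5615.0 = 331.4 / 5615.0 = 5.90% ≈ 5.9%

5.9%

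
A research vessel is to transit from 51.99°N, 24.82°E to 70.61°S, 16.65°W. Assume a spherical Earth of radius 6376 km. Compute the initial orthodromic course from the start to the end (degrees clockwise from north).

θ = atan2( sin Δλ·cos φ₂ ,  cos φ₁ sin φ₂ − sin φ₁ cos φ₂ cos Δλ )
  = atan2(-0.2199, -0.7769) = 195.80°

195.8°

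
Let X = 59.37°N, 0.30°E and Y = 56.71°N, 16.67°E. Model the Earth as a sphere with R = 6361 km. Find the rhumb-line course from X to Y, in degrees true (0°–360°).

Meridional parts: M(φ₁)=+1.2952, M(φ₂)=+1.2074 → ΔM = -0.0878;  Δλ = +0.2857 rad
tan C = Δλ / ΔM = -3.2558 → C = 107.07°

107.1°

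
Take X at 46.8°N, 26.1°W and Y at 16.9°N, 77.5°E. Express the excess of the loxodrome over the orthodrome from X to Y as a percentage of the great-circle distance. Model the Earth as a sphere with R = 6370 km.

Great circle: σ = 1.5129 rad → d_gc = Rσ = 9637.0 km
Rhumb: Δφ = -0.5219, Δλ = +1.8082, Δψ = -0.6272, q = Δφ/Δψ = 0.8321 → d_rh = R√(Δφ²+q²Δλ²) = 10143.7 km
Excess = (10143.7 − 9637.0) / 9637.0 = 506.7 / 9637.0 = 5.26% ≈ 5.3%

5.3%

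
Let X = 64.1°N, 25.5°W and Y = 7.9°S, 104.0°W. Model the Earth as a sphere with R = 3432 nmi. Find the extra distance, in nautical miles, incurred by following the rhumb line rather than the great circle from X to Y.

Great circle: cos σ = sin φ₁ sin φ₂ + cos φ₁ cos φ₂ cos Δλ,  σ = 1.6082 rad → d_gc = 5519.3 nmi
Rhumb line: Δψ = -1.6082, q = Δφ/Δψ = 0.7814, d_rh = R√(Δφ²+q²Δλ²) = 5665.7 nmi
Excess = 5665.7 − 5519.3 = 146.4 ≈ 146 nmi

146 nmi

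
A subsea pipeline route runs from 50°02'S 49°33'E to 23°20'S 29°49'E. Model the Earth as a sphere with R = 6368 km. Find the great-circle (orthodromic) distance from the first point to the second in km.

cos σ = sin φ₁ sin φ₂ + cos φ₁ cos φ₂ cos Δλ
      = sin(-50.03°)sin(-23.33°) + cos(-50.03°)cos(-23.33°)cos(-19.73°) = 0.8587
σ = 30.825° → d = Rσ = 6368·0.53800 = 3426 km

3426 km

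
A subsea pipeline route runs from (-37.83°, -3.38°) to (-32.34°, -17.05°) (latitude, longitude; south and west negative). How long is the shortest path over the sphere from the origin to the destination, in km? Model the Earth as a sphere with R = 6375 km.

cos σ = sin φ₁ sin φ₂ + cos φ₁ cos φ₂ cos Δλ
      = sin(-37.83°)sin(-32.34°) + cos(-37.83°)cos(-32.34°)cos(-13.67°) = 0.9765
σ = 12.443° → d = Rσ = 6375·0.21718 = 1385 km

1385 km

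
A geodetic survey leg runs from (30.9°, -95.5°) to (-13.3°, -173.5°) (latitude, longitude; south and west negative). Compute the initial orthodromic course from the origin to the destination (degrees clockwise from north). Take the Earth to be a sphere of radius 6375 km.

252.4°

N = sin Δλ·cos φ₂ = -0.9519;  D = cos φ₁ sin φ₂ − sin φ₁ cos φ₂ cos Δλ = -0.3013
initial course = atan2(N, D) = 252.44°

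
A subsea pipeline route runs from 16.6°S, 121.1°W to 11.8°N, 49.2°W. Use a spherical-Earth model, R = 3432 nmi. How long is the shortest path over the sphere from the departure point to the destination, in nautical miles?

cos σ = sin φ₁ sin φ₂ + cos φ₁ cos φ₂ cos Δλ
      = sin(-16.60°)sin(11.80°) + cos(-16.60°)cos(11.80°)cos(71.90°) = 0.2330
σ = 76.525° → d = Rσ = 3432·1.33562 = 4584 nmi

4584 nmi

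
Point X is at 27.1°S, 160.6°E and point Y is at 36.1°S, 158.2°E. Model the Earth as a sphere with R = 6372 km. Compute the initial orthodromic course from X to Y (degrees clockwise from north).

θ = atan2( sin Δλ·cos φ₂ ,  cos φ₁ sin φ₂ − sin φ₁ cos φ₂ cos Δλ )
  = atan2(-0.0338, -0.1568) = 192.18°

192.2°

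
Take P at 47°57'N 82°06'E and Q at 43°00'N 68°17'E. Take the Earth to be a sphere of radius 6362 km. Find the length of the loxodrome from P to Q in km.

1207 km

Rhumb course C = atan2(Δλ, Δψ) with Δψ = ln[tan(π/4+φ₂/2)/tan(π/4+φ₁/2)] = -0.1233, Δλ = -0.2411 → C = 242.91°
d = R·|Δφ| / |cos C| = 6362·0.08639 / 0.45532 = 1207 km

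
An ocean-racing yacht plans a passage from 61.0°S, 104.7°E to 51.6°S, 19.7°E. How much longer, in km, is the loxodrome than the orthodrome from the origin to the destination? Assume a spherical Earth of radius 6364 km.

Great circle: cos σ = sin φ₁ sin φ₂ + cos φ₁ cos φ₂ cos Δλ,  σ = 0.7789 rad → d_gc = 4957.0 km
Rhumb line: Δψ = +0.2975, q = Δφ/Δψ = 0.5514, d_rh = R√(Δφ²+q²Δλ²) = 5309.6 km
Excess = 5309.6 − 4957.0 = 352.6 ≈ 353 km

353 km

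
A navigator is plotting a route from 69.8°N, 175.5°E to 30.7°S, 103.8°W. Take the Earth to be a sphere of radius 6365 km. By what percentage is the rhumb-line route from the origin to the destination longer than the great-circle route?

2.1%

Great circle: σ = 2.0166 rad → d_gc = Rσ = 12835.5 km
Rhumb: Δφ = -1.7541, Δλ = +1.4085, Δψ = -2.2887, q = Δφ/Δψ = 0.7664 → d_rh = R√(Δφ²+q²Δλ²) = 13109.3 km
Excess = (13109.3 − 12835.5) / 12835.5 = 273.8 / 12835.5 = 2.13% ≈ 2.1%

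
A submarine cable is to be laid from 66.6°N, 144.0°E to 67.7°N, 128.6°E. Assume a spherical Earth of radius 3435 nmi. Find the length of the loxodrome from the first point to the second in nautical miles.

Δψ = ln[tan(π/4+φ₂/2)/tan(π/4+φ₁/2)] = +0.0494;  Δφ = +0.0192 rad,  Δλ = -0.2688 rad
q = Δφ/Δψ = 0.3882
d = R·√(Δφ² + q²Δλ²) = 3435·0.10610 = 364 nmi

364 nmi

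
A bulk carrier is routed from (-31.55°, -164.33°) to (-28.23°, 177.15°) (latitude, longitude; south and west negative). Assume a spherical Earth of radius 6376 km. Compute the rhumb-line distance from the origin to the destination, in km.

Rhumb course C = atan2(Δλ, Δψ) with Δψ = ln[tan(π/4+φ₂/2)/tan(π/4+φ₁/2)] = +0.0669, Δλ = -0.3232 → C = 281.69°
d = R·|Δφ| / |cos C| = 6376·0.05794 / 0.20253 = 1824 km

1824 km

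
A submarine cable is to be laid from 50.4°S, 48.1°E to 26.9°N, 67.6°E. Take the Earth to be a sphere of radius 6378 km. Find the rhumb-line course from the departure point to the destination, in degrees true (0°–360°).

12.7°

Meridional parts: M(φ₁)=-1.0216, M(φ₂)=+0.4878 → ΔM = +1.5093;  Δλ = +0.3403 rad
tan C = Δλ / ΔM = +0.2255 → C = 12.71°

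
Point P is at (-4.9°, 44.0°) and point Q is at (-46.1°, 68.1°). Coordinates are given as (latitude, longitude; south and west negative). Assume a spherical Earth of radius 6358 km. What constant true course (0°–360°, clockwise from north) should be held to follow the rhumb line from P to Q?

152.9°

Meridional parts: M(φ₁)=-0.0856, M(φ₂)=-0.9088 → ΔM = -0.8232;  Δλ = +0.4206 rad
tan C = Δλ / ΔM = -0.5110 → C = 152.93°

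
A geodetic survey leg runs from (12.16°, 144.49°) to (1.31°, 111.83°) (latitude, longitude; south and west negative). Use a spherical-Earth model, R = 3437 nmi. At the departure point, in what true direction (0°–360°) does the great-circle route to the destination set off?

θ = atan2( sin Δλ·cos φ₂ ,  cos φ₁ sin φ₂ − sin φ₁ cos φ₂ cos Δλ )
  = atan2(-0.5395, -0.1549) = 253.98°

254.0°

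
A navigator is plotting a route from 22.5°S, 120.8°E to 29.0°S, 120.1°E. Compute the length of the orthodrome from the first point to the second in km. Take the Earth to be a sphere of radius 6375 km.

Haversine: a = sin²(Δφ/2)+cos φ₁ cos φ₂ sin²(Δλ/2) = 0.00324;  σ = 2·atan2(√a,√(1−a))
σ = 6.530° → d = Rσ = 6375·0.11398 = 727 km

727 km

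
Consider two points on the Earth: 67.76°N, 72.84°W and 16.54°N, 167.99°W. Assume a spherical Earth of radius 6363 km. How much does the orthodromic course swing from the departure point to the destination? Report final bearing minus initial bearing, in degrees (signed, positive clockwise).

-78.3°

At departure: θ₁ = atan2(sin Δλ cos φ₂, cos φ₁ sin φ₂ − sin φ₁ cos φ₂ cos Δλ) = 281.10°
At arrival: θ₂ = atan2(sin Δλ cos φ₁, −cos φ₂ sin φ₁ + sin φ₂ cos φ₁ cos Δλ) = 202.79°
Δθ = θ₂ − θ₁ = -78.3°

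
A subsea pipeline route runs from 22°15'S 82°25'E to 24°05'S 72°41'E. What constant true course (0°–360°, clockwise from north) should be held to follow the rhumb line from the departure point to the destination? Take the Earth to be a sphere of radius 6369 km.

258.4°

Meridional parts: M(φ₁)=-0.3985, M(φ₂)=-0.4333 → ΔM = -0.0348;  Δλ = -0.1699 rad
tan C = Δλ / ΔM = +4.8807 → C = 258.42°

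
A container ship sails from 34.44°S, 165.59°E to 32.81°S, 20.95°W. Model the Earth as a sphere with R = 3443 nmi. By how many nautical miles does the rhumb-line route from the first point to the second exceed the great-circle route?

Great circle: cos σ = sin φ₁ sin φ₂ + cos φ₁ cos φ₂ cos Δλ,  σ = 1.9630 rad → d_gc = 6758.5 nmi
Rhumb line: Δψ = +0.0342, q = Δφ/Δψ = 0.8326, d_rh = R√(Δφ²+q²Δλ²) = 8679.4 nmi
Excess = 8679.4 − 6758.5 = 1920.9 ≈ 1921 nmi

1921 nmi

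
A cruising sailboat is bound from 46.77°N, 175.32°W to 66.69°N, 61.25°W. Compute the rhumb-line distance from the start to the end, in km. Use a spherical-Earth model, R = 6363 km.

7100 km

Δψ = ln[tan(π/4+φ₂/2)/tan(π/4+φ₁/2)] = +0.6528;  Δφ = +0.3477 rad,  Δλ = +1.9909 rad
q = Δφ/Δψ = 0.5326
d = R·√(Δφ² + q²Δλ²) = 6363·1.11585 = 7100 km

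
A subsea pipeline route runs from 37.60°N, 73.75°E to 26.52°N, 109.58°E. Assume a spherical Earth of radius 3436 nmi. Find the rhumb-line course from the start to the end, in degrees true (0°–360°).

110.1°

Meridional parts: M(φ₁)=+0.7092, M(φ₂)=+0.4803 → ΔM = -0.2288;  Δλ = +0.6254 rad
tan C = Δλ / ΔM = -2.7329 → C = 110.10°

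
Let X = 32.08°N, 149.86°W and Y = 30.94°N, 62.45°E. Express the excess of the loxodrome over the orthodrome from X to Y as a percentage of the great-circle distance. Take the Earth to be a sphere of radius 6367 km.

Great circle: σ = 1.9189 rad → d_gc = Rσ = 12217.9 km
Rhumb: Δφ = -0.0199, Δλ = -2.5777, Δψ = -0.0233, q = Δφ/Δψ = 0.8525 → d_rh = R√(Δφ²+q²Δλ²) = 13992.3 km
Excess = (13992.3 − 12217.9) / 12217.9 = 1774.4 / 12217.9 = 14.52% ≈ 14.5%

14.5%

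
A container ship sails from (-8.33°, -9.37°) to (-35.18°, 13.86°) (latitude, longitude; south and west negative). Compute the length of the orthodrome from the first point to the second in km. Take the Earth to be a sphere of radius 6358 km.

3800 km

cos σ = sin φ₁ sin φ₂ + cos φ₁ cos φ₂ cos Δλ
      = sin(-8.33°)sin(-35.18°) + cos(-8.33°)cos(-35.18°)cos(23.23°) = 0.8266
σ = 34.246° → d = Rσ = 6358·0.59771 = 3800 km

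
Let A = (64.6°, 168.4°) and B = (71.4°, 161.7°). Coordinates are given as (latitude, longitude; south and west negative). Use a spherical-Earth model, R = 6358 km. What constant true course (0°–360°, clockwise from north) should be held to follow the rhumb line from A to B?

339.9°

Δψ = ln[tan(π/4+φ₂/2)/tan(π/4+φ₁/2)] = +0.3193
Δλ = -0.1169 rad (taken the short way round)
course = atan2(Δλ, Δψ) = 339.89°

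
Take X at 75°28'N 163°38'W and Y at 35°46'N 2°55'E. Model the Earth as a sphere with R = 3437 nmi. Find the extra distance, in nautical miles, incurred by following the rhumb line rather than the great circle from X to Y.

1415 nmi

Great circle: cos σ = sin φ₁ sin φ₂ + cos φ₁ cos φ₂ cos Δλ,  σ = 1.1942 rad → d_gc = 4104.5 nmi
Rhumb line: Δψ = -1.3903, q = Δφ/Δψ = 0.4984, d_rh = R√(Δφ²+q²Δλ²) = 5519.4 nmi
Excess = 5519.4 − 4104.5 = 1414.9 ≈ 1415 nmi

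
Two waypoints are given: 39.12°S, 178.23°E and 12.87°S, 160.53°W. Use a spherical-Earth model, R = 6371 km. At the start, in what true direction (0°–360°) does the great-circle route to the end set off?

41.4°

N = sin Δλ·cos φ₂ = +0.3532;  D = cos φ₁ sin φ₂ − sin φ₁ cos φ₂ cos Δλ = +0.4005
initial course = atan2(N, D) = 41.41°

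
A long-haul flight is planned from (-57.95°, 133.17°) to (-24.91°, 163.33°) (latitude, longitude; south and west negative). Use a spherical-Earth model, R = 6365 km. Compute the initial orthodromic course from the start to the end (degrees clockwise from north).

N = sin Δλ·cos φ₂ = +0.4557;  D = cos φ₁ sin φ₂ − sin φ₁ cos φ₂ cos Δλ = +0.4412
initial course = atan2(N, D) = 45.93°

45.9°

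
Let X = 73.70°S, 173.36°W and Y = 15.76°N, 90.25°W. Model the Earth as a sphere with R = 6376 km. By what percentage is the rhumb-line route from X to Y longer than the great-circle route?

3.5%

Great circle: σ = 1.8011 rad → d_gc = Rσ = 11483.9 km
Rhumb: Δφ = +1.5614, Δλ = +1.4505, Δψ = +2.2220, q = Δφ/Δψ = 0.7027 → d_rh = R√(Δφ²+q²Δλ²) = 11888.8 km
Excess = (11888.8 − 11483.9) / 11483.9 = 404.9 / 11483.9 = 3.53% ≈ 3.5%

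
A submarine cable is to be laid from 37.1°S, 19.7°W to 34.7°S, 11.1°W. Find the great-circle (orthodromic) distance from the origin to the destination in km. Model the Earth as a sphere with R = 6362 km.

818 km

Haversine: a = sin²(Δφ/2)+cos φ₁ cos φ₂ sin²(Δλ/2) = 0.00412;  σ = 2·atan2(√a,√(1−a))
σ = 7.365° → d = Rσ = 6362·0.12854 = 818 km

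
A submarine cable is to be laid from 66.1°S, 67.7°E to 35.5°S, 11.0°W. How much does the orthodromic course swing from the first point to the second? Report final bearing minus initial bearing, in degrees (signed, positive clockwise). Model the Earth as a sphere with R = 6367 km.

+66.8°

At departure: θ₁ = atan2(sin Δλ cos φ₂, cos φ₁ sin φ₂ − sin φ₁ cos φ₂ cos Δλ) = 263.61°
At arrival: θ₂ = atan2(sin Δλ cos φ₁, −cos φ₂ sin φ₁ + sin φ₂ cos φ₁ cos Δλ) = 330.36°
Δθ = θ₂ − θ₁ = +66.8°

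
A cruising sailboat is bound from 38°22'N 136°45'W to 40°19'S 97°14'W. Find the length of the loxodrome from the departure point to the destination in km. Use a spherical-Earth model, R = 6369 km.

9631 km

Δψ = ln[tan(π/4+φ₂/2)/tan(π/4+φ₁/2)] = -1.4963;  Δφ = -1.3733 rad,  Δλ = +0.6897 rad
q = Δφ/Δψ = 0.9178
d = R·√(Δφ² + q²Δλ²) = 6369·1.51215 = 9631 km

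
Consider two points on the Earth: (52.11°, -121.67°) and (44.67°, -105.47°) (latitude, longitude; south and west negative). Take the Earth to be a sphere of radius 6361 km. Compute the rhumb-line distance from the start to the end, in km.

1450 km

Δψ = ln[tan(π/4+φ₂/2)/tan(π/4+φ₁/2)] = -0.1960;  Δφ = -0.1299 rad,  Δλ = +0.2827 rad
q = Δφ/Δψ = 0.6624
d = R·√(Δφ² + q²Δλ²) = 6361·0.22790 = 1450 km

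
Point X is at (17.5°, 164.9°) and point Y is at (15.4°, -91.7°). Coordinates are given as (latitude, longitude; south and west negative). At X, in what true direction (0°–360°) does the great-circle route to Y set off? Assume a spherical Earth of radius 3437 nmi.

71.1°

θ = atan2( sin Δλ·cos φ₂ ,  cos φ₁ sin φ₂ − sin φ₁ cos φ₂ cos Δλ )
  = atan2(+0.9378, +0.3205) = 71.14°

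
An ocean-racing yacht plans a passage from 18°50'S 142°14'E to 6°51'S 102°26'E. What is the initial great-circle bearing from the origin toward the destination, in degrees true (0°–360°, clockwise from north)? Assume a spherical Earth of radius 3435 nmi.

N = sin Δλ·cos φ₂ = -0.6355;  D = cos φ₁ sin φ₂ − sin φ₁ cos φ₂ cos Δλ = +0.1334
initial course = atan2(N, D) = 281.85°

281.9°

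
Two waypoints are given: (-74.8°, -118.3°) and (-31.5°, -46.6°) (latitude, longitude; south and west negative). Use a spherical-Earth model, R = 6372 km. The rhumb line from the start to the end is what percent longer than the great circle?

4.6%

Great circle: σ = 0.9589 rad → d_gc = Rσ = 6110.2 km
Rhumb: Δφ = +0.7557, Δλ = +1.2514, Δψ = +1.4344, q = Δφ/Δψ = 0.5269 → d_rh = R√(Δφ²+q²Δλ²) = 6390.5 km
Excess = (6390.5 − 6110.2) / 6110.2 = 280.3 / 6110.2 = 4.59% ≈ 4.6%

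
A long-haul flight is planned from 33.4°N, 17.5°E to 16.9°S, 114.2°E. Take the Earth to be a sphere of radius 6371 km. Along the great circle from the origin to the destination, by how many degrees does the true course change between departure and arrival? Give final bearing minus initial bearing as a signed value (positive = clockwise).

Initial bearing θ₁ = atan2(sin Δλ cos φ₂, cos φ₁ sin φ₂ − sin φ₁ cos φ₂ cos Δλ) = 100.80°
Final bearing θ₂ = (initial bearing from the destination back to the start) + 180° = 121.01°
Δθ = θ₂ − θ₁ = +20.2°

+20.2°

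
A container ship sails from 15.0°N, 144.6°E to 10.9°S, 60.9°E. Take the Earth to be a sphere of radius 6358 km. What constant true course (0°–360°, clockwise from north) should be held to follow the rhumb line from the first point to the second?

Δψ = ln[tan(π/4+φ₂/2)/tan(π/4+φ₁/2)] = -0.4562
Δλ = -1.4608 rad (taken the short way round)
course = atan2(Δλ, Δψ) = 252.66°

252.7°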